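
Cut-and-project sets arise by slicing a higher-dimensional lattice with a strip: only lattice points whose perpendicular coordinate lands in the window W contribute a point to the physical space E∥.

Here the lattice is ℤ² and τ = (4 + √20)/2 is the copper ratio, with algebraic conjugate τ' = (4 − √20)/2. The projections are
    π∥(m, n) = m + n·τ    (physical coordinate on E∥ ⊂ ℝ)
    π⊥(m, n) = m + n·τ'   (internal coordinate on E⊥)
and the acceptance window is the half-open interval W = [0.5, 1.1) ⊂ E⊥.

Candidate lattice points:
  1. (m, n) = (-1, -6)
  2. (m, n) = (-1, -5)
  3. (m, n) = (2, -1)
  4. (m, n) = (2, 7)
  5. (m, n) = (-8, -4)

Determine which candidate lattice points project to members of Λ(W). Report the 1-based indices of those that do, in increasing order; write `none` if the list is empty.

none

Compute τ' = (4−√20)/2 = -0.2361, so π⊥(m,n) = m -0.2361·n.
[1] lift (-1,-6): star map gives 0.4164; window check 0.5 ≤ 0.4164 < 1.1 is false → out
[2] lift (-1,-5): star map gives 0.1803; window check 0.5 ≤ 0.1803 < 1.1 is false → out
[3] lift (2,-1): star map gives 2.2361; window check 0.5 ≤ 2.2361 < 1.1 is false → out
[4] lift (2,7): star map gives 0.3475; window check 0.5 ≤ 0.3475 < 1.1 is false → out
[5] lift (-8,-4): star map gives -7.0557; window check 0.5 ≤ -7.0557 < 1.1 is false → out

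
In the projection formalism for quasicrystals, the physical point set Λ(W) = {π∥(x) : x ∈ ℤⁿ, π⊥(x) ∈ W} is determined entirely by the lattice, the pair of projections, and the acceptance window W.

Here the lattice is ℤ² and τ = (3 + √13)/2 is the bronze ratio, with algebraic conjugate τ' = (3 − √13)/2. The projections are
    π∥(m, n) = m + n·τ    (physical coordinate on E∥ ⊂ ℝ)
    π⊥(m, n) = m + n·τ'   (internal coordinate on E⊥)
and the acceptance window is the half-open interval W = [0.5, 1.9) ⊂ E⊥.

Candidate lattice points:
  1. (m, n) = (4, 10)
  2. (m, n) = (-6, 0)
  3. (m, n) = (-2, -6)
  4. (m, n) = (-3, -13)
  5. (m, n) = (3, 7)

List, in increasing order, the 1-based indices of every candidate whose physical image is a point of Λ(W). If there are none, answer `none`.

Numerically τ ≈ 3.3028 and τ' = −1/τ ≈ -0.3028.
[1] lift (4,10): star map gives 0.9722; window check 0.5 ≤ 0.9722 < 1.9 is true → IN Λ
[2] lift (-6,0): star map gives -6.0000; window check 0.5 ≤ -6.0000 < 1.9 is false → out
[3] lift (-2,-6): star map gives -0.1833; window check 0.5 ≤ -0.1833 < 1.9 is false → out
[4] lift (-3,-13): star map gives 0.9361; window check 0.5 ≤ 0.9361 < 1.9 is true → IN Λ
[5] lift (3,7): star map gives 0.8806; window check 0.5 ≤ 0.8806 < 1.9 is true → IN Λ

1, 4, 5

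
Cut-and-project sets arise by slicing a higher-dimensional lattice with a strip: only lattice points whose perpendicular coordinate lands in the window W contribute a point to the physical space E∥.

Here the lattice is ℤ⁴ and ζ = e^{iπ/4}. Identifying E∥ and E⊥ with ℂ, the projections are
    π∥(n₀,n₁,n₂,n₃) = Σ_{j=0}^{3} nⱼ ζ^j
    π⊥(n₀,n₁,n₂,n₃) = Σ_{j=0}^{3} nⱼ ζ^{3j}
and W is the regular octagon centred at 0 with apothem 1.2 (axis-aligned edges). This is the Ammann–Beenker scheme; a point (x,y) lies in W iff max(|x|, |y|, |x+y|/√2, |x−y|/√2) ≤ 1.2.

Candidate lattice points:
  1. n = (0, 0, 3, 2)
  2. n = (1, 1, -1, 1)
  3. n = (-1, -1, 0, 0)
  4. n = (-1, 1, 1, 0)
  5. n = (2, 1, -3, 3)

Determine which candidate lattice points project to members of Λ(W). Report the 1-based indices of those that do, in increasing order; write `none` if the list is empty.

Internal map: ζ^{3j} for j=0..3 gives (1,0), (−√2/2,√2/2), (0,−1), (√2/2,√2/2).
candidate 1: n = (0, 0, 3, 2) → π⊥ ≈ (+1.41421, -1.58579); max(|x|,|y|,|x±y|/√2) = 2.12132 > 1.2 ⇒ ∉ W
candidate 2: n = (1, 1, -1, 1) → π⊥ ≈ (+1.00000, +2.41421); max(|x|,|y|,|x±y|/√2) = 2.41421 > 1.2 ⇒ ∉ W
candidate 3: n = (-1, -1, 0, 0) → π⊥ ≈ (-0.29289, -0.70711); max(|x|,|y|,|x±y|/√2) = 0.70711 ≤ 1.2 ⇒ ∈ W
candidate 4: n = (-1, 1, 1, 0) → π⊥ ≈ (-1.70711, -0.29289); max(|x|,|y|,|x±y|/√2) = 1.70711 > 1.2 ⇒ ∉ W
candidate 5: n = (2, 1, -3, 3) → π⊥ ≈ (+3.41421, +5.82843); max(|x|,|y|,|x±y|/√2) = 6.53553 > 1.2 ⇒ ∉ W

3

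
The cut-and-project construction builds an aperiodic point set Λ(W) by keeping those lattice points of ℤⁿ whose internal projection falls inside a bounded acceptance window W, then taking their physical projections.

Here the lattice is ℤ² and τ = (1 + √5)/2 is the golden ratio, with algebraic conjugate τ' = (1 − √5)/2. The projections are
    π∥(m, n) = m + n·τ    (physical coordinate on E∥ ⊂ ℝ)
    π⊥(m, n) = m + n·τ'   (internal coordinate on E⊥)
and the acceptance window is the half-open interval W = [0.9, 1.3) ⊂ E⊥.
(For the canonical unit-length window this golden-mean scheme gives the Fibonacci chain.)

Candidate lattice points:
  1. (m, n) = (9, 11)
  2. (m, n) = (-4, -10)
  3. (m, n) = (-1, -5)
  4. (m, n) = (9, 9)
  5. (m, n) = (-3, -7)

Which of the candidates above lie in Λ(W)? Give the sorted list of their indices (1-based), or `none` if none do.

Compute τ' = (1−√5)/2 = -0.618034, so π⊥(m,n) = m -0.618034·n.
#1 (9,11): internal coord 9 + (11)·τ' = +2.201626; +2.201626 ∉ [0.9, 1.3) → out
#2 (-4,-10): internal coord -4 + (-10)·τ' = +2.180340; +2.180340 ∉ [0.9, 1.3) → out
#3 (-1,-5): internal coord -1 + (-5)·τ' = +2.090170; +2.090170 ∉ [0.9, 1.3) → out
#4 (9,9): internal coord 9 + (9)·τ' = +3.437694; +3.437694 ∉ [0.9, 1.3) → out
#5 (-3,-7): internal coord -3 + (-7)·τ' = +1.326238; +1.326238 ∉ [0.9, 1.3) → out

none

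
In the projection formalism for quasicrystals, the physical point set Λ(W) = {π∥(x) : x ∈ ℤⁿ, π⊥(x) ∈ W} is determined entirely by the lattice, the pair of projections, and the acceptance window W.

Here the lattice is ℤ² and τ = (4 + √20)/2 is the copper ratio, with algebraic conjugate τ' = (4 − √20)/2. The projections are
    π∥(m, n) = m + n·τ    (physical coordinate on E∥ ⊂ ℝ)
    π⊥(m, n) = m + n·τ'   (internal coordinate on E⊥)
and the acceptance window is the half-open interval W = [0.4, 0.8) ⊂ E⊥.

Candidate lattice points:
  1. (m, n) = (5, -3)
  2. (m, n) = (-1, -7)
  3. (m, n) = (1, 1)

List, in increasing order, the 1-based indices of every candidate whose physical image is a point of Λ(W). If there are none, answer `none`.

Compute τ' = (4−√20)/2 = -0.23607, so π⊥(m,n) = m -0.23607·n.
#1 (5,-3): internal coord 5 + (-3)·τ' = +5.70820; +5.70820 ∉ [0.4, 0.8) → out
#2 (-1,-7): internal coord -1 + (-7)·τ' = +0.65248; +0.65248 ∈ [0.4, 0.8) → IN Λ
#3 (1,1): internal coord 1 + (1)·τ' = +0.76393; +0.76393 ∈ [0.4, 0.8) → IN Λ

2, 3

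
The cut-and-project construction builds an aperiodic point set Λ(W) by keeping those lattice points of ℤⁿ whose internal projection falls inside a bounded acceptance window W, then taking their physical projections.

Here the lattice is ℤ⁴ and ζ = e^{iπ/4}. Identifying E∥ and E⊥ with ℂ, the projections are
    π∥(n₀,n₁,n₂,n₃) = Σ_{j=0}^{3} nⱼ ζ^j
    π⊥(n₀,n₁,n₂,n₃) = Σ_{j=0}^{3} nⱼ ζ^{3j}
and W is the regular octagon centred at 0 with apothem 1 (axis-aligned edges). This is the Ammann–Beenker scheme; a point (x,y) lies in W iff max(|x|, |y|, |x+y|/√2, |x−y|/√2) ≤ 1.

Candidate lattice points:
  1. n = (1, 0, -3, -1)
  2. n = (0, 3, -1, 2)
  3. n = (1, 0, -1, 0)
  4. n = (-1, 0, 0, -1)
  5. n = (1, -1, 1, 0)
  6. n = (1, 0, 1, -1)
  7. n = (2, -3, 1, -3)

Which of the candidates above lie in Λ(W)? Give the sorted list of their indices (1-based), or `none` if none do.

π⊥(n) = n₀ + n₁ζ³ + n₂ζ⁶ + n₃ζ⁹ where ζ = e^{iπ/4}.
#1 (1, 0, -3, -1): internal (0.29289, 2.29289); octagon support 2.29289 vs apothem 1 → ∉ W
#2 (0, 3, -1, 2): internal (-0.70711, 4.53553); octagon support 4.53553 vs apothem 1 → ∉ W
#3 (1, 0, -1, 0): internal (1.00000, 1.00000); octagon support 1.41421 vs apothem 1 → ∉ W
#4 (-1, 0, 0, -1): internal (-1.70711, -0.70711); octagon support 1.70711 vs apothem 1 → ∉ W
#5 (1, -1, 1, 0): internal (1.70711, -1.70711); octagon support 2.41421 vs apothem 1 → ∉ W
#6 (1, 0, 1, -1): internal (0.29289, -1.70711); octagon support 1.70711 vs apothem 1 → ∉ W
#7 (2, -3, 1, -3): internal (2.00000, -5.24264); octagon support 5.24264 vs apothem 1 → ∉ W

none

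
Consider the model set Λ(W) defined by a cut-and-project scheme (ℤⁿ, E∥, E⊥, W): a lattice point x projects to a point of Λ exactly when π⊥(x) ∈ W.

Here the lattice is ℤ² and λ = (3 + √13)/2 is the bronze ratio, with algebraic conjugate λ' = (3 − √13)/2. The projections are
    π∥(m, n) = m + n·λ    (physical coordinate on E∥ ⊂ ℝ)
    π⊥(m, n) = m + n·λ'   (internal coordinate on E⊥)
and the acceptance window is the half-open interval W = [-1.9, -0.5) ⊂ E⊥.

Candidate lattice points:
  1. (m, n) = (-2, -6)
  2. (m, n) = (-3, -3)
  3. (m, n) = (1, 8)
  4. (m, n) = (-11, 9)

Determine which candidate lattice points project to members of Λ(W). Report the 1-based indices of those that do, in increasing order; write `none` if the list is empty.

3

Numerically λ ≈ 3.3028 and λ' = −1/λ ≈ -0.3028.
[1] lift (-2,-6): star map gives -0.1833; window check -1.9 ≤ -0.1833 < -0.5 is false → out
[2] lift (-3,-3): star map gives -2.0917; window check -1.9 ≤ -2.0917 < -0.5 is false → out
[3] lift (1,8): star map gives -1.4222; window check -1.9 ≤ -1.4222 < -0.5 is true → IN Λ
[4] lift (-11,9): star map gives -13.7250; window check -1.9 ≤ -13.7250 < -0.5 is false → out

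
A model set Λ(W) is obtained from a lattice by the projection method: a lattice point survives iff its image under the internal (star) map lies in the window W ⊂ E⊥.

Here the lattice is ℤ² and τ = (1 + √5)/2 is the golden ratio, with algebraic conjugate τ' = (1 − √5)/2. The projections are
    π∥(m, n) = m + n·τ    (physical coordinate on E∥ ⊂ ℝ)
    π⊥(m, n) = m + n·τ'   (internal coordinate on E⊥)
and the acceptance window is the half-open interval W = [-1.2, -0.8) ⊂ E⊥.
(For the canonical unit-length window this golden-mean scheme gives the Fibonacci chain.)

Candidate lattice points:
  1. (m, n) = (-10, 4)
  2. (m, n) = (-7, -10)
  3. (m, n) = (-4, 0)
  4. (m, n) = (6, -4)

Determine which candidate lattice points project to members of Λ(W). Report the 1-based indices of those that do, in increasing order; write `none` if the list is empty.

Compute τ' = (1−√5)/2 = -0.618034, so π⊥(m,n) = m -0.618034·n.
[1] lift (-10,4): star map gives -12.472136; window check -1.2 ≤ -12.472136 < -0.8 is false → out
[2] lift (-7,-10): star map gives -0.819660; window check -1.2 ≤ -0.819660 < -0.8 is true → IN Λ
[3] lift (-4,0): star map gives -4.000000; window check -1.2 ≤ -4.000000 < -0.8 is false → out
[4] lift (6,-4): star map gives 8.472136; window check -1.2 ≤ 8.472136 < -0.8 is false → out

2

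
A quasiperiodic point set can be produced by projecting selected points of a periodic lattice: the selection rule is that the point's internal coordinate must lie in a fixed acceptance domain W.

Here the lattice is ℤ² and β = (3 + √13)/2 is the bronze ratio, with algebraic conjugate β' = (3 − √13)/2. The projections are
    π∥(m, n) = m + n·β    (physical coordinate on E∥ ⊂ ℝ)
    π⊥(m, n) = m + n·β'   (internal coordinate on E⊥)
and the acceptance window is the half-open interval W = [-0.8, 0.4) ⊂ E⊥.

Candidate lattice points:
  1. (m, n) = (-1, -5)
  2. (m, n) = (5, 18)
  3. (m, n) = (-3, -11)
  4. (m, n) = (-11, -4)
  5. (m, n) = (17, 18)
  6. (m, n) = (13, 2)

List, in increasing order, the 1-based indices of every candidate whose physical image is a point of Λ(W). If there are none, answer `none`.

Numerically β ≈ 3.3028 and β' = −1/β ≈ -0.3028.
[1] lift (-1,-5): star map gives 0.5139; window check -0.8 ≤ 0.5139 < 0.4 is false → out
[2] lift (5,18): star map gives -0.4500; window check -0.8 ≤ -0.4500 < 0.4 is true → IN Λ
[3] lift (-3,-11): star map gives 0.3305; window check -0.8 ≤ 0.3305 < 0.4 is true → IN Λ
[4] lift (-11,-4): star map gives -9.7889; window check -0.8 ≤ -9.7889 < 0.4 is false → out
[5] lift (17,18): star map gives 11.5500; window check -0.8 ≤ 11.5500 < 0.4 is false → out
[6] lift (13,2): star map gives 12.3944; window check -0.8 ≤ 12.3944 < 0.4 is false → out

2, 3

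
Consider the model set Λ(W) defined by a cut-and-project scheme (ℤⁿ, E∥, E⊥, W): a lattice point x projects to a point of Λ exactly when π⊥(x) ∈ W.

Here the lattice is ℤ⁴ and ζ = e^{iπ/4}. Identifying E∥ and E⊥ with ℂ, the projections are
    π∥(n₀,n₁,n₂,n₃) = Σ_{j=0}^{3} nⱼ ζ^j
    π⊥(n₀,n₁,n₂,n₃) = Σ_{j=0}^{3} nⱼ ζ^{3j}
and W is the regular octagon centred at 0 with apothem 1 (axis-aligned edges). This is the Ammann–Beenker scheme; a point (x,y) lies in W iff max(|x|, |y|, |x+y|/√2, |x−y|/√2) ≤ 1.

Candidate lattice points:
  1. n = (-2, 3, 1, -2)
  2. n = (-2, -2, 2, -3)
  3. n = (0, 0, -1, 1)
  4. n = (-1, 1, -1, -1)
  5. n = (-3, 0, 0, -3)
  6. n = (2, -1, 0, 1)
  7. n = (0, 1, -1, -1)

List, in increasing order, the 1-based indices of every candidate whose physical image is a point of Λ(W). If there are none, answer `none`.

none

With ζ = e^{iπ/4} the internal vectors are ζ^0,ζ^3,ζ^6,ζ^9.
#1 (-2, 3, 1, -2): internal (-5.5355, -0.2929); octagon support 5.5355 vs apothem 1 → ∉ W
#2 (-2, -2, 2, -3): internal (-2.7071, -5.5355); octagon support 5.8284 vs apothem 1 → ∉ W
#3 (0, 0, -1, 1): internal (0.7071, 1.7071); octagon support 1.7071 vs apothem 1 → ∉ W
#4 (-1, 1, -1, -1): internal (-2.4142, 1.0000); octagon support 2.4142 vs apothem 1 → ∉ W
#5 (-3, 0, 0, -3): internal (-5.1213, -2.1213); octagon support 5.1213 vs apothem 1 → ∉ W
#6 (2, -1, 0, 1): internal (3.4142, 0.0000); octagon support 3.4142 vs apothem 1 → ∉ W
#7 (0, 1, -1, -1): internal (-1.4142, 1.0000); octagon support 1.7071 vs apothem 1 → ∉ W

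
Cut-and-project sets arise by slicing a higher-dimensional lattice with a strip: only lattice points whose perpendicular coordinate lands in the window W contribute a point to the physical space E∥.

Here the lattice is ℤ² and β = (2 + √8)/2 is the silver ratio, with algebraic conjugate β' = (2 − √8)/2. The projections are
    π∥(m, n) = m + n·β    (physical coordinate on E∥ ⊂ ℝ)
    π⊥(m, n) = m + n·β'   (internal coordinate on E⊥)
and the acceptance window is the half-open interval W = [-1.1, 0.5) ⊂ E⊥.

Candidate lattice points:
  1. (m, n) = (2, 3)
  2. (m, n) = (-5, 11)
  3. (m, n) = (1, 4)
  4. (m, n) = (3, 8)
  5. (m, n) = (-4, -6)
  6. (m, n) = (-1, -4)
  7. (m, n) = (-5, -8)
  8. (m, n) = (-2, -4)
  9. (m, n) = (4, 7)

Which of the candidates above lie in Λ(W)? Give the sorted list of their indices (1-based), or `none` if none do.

β' = (2−√8)/2 ≈ -0.41421.
#1 (2,3): internal coord 2 + (3)·β' = +0.75736; +0.75736 ∉ [-1.1, 0.5) → out
#2 (-5,11): internal coord -5 + (11)·β' = -9.55635; -9.55635 ∉ [-1.1, 0.5) → out
#3 (1,4): internal coord 1 + (4)·β' = -0.65685; -0.65685 ∈ [-1.1, 0.5) → IN Λ
#4 (3,8): internal coord 3 + (8)·β' = -0.31371; -0.31371 ∈ [-1.1, 0.5) → IN Λ
#5 (-4,-6): internal coord -4 + (-6)·β' = -1.51472; -1.51472 ∉ [-1.1, 0.5) → out
#6 (-1,-4): internal coord -1 + (-4)·β' = +0.65685; +0.65685 ∉ [-1.1, 0.5) → out
#7 (-5,-8): internal coord -5 + (-8)·β' = -1.68629; -1.68629 ∉ [-1.1, 0.5) → out
#8 (-2,-4): internal coord -2 + (-4)·β' = -0.34315; -0.34315 ∈ [-1.1, 0.5) → IN Λ
#9 (4,7): internal coord 4 + (7)·β' = +1.10051; +1.10051 ∉ [-1.1, 0.5) → out

3, 4, 8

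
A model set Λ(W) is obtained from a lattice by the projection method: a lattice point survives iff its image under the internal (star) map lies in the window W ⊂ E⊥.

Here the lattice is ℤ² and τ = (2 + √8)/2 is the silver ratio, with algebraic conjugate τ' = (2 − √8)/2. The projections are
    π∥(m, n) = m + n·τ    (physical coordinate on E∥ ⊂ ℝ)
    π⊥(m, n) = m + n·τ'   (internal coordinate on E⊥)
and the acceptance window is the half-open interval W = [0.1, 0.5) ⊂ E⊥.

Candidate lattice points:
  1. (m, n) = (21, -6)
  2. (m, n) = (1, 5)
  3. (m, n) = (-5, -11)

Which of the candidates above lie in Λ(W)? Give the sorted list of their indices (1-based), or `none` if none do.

τ' = (2−√8)/2 ≈ -0.41421.
candidate 1: (m,n)=(21,-6) → π∥ = 21-6·τ ≈ 6.51472, π⊥ = 21-6·τ' ≈ 23.48528 ∉ [0.1, 0.5) ⇒ out
candidate 2: (m,n)=(1,5) → π∥ = 1+5·τ ≈ 13.07107, π⊥ = 1+5·τ' ≈ -1.07107 ∉ [0.1, 0.5) ⇒ out
candidate 3: (m,n)=(-5,-11) → π∥ = -5-11·τ ≈ -31.55635, π⊥ = -5-11·τ' ≈ -0.44365 ∉ [0.1, 0.5) ⇒ out

none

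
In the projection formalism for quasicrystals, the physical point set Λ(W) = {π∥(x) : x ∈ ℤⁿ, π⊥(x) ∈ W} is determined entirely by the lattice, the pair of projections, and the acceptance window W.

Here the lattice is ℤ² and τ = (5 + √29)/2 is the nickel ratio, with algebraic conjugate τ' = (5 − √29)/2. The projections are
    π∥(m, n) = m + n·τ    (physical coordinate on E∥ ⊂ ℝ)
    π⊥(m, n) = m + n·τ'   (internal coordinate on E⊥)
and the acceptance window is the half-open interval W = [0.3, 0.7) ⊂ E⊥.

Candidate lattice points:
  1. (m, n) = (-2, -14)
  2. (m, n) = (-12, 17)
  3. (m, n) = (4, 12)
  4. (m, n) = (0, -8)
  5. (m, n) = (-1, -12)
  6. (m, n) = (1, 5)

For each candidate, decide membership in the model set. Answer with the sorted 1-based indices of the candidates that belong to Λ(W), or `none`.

τ' = (5−√29)/2 ≈ -0.19258.
candidate 1: (m,n)=(-2,-14) → π∥ = -2-14·τ ≈ -74.69615, π⊥ = -2-14·τ' ≈ 0.69615 ∈ [0.3, 0.7) ⇒ IN Λ
candidate 2: (m,n)=(-12,17) → π∥ = -12+17·τ ≈ 76.27390, π⊥ = -12+17·τ' ≈ -15.27390 ∉ [0.3, 0.7) ⇒ out
candidate 3: (m,n)=(4,12) → π∥ = 4+12·τ ≈ 66.31099, π⊥ = 4+12·τ' ≈ 1.68901 ∉ [0.3, 0.7) ⇒ out
candidate 4: (m,n)=(0,-8) → π∥ = 0-8·τ ≈ -41.54066, π⊥ = 0-8·τ' ≈ 1.54066 ∉ [0.3, 0.7) ⇒ out
candidate 5: (m,n)=(-1,-12) → π∥ = -1-12·τ ≈ -63.31099, π⊥ = -1-12·τ' ≈ 1.31099 ∉ [0.3, 0.7) ⇒ out
candidate 6: (m,n)=(1,5) → π∥ = 1+5·τ ≈ 26.96291, π⊥ = 1+5·τ' ≈ 0.03709 ∉ [0.3, 0.7) ⇒ out

1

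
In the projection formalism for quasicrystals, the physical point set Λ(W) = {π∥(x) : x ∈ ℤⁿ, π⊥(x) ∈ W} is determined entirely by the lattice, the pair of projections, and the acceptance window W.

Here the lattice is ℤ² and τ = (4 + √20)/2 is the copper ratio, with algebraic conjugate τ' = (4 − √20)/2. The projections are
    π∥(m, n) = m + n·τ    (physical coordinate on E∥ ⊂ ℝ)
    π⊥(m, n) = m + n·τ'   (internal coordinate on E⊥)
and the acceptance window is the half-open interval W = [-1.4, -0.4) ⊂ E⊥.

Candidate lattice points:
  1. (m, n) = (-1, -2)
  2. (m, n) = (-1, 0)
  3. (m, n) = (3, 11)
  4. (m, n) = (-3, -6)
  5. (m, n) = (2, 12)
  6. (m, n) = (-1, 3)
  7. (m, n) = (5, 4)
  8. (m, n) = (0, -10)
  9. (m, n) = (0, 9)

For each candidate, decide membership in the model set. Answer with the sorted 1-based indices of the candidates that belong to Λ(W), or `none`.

1, 2, 5

Numerically τ ≈ 4.23607 and τ' = −1/τ ≈ -0.23607.
[1] lift (-1,-2): star map gives -0.52786; window check -1.4 ≤ -0.52786 < -0.4 is true → IN Λ
[2] lift (-1,0): star map gives -1.00000; window check -1.4 ≤ -1.00000 < -0.4 is true → IN Λ
[3] lift (3,11): star map gives 0.40325; window check -1.4 ≤ 0.40325 < -0.4 is false → out
[4] lift (-3,-6): star map gives -1.58359; window check -1.4 ≤ -1.58359 < -0.4 is false → out
[5] lift (2,12): star map gives -0.83282; window check -1.4 ≤ -0.83282 < -0.4 is true → IN Λ
[6] lift (-1,3): star map gives -1.70820; window check -1.4 ≤ -1.70820 < -0.4 is false → out
[7] lift (5,4): star map gives 4.05573; window check -1.4 ≤ 4.05573 < -0.4 is false → out
[8] lift (0,-10): star map gives 2.36068; window check -1.4 ≤ 2.36068 < -0.4 is false → out
[9] lift (0,9): star map gives -2.12461; window check -1.4 ≤ -2.12461 < -0.4 is false → out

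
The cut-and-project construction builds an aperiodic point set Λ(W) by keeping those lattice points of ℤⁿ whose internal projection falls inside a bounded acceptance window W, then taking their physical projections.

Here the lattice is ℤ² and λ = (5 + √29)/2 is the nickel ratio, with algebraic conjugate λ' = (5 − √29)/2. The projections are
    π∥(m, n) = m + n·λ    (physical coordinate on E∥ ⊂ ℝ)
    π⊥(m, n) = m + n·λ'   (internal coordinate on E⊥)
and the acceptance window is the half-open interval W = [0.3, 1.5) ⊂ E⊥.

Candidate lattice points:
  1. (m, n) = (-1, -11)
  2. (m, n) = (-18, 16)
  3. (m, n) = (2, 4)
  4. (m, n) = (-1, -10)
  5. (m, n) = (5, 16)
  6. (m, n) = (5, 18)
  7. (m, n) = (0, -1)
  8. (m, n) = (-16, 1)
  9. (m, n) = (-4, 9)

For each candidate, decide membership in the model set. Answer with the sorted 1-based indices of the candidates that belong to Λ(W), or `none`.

1, 3, 4

λ' = (5−√29)/2 ≈ -0.19258.
#1 (-1,-11): internal coord -1 + (-11)·λ' = +1.11841; +1.11841 ∈ [0.3, 1.5) → IN Λ
#2 (-18,16): internal coord -18 + (16)·λ' = -21.08132; -21.08132 ∉ [0.3, 1.5) → out
#3 (2,4): internal coord 2 + (4)·λ' = +1.22967; +1.22967 ∈ [0.3, 1.5) → IN Λ
#4 (-1,-10): internal coord -1 + (-10)·λ' = +0.92582; +0.92582 ∈ [0.3, 1.5) → IN Λ
#5 (5,16): internal coord 5 + (16)·λ' = +1.91868; +1.91868 ∉ [0.3, 1.5) → out
#6 (5,18): internal coord 5 + (18)·λ' = +1.53352; +1.53352 ∉ [0.3, 1.5) → out
#7 (0,-1): internal coord 0 + (-1)·λ' = +0.19258; +0.19258 ∉ [0.3, 1.5) → out
#8 (-16,1): internal coord -16 + (1)·λ' = -16.19258; -16.19258 ∉ [0.3, 1.5) → out
#9 (-4,9): internal coord -4 + (9)·λ' = -5.73324; -5.73324 ∉ [0.3, 1.5) → out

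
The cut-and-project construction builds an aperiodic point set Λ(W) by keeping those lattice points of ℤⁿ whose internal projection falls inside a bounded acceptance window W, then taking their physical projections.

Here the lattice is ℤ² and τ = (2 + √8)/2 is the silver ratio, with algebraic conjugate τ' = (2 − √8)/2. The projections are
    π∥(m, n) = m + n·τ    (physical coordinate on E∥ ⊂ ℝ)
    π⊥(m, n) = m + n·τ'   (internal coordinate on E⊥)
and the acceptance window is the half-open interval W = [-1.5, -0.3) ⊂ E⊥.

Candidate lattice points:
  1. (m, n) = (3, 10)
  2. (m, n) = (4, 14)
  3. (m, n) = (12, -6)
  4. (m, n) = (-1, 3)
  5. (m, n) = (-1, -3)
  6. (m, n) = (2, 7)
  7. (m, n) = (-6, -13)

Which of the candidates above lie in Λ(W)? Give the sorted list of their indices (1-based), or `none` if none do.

1, 6, 7

Numerically τ ≈ 2.41421 and τ' = −1/τ ≈ -0.41421.
candidate 1: (m,n)=(3,10) → π∥ = 3+10·τ ≈ 27.14214, π⊥ = 3+10·τ' ≈ -1.14214 ∈ [-1.5, -0.3) ⇒ IN Λ
candidate 2: (m,n)=(4,14) → π∥ = 4+14·τ ≈ 37.79899, π⊥ = 4+14·τ' ≈ -1.79899 ∉ [-1.5, -0.3) ⇒ out
candidate 3: (m,n)=(12,-6) → π∥ = 12-6·τ ≈ -2.48528, π⊥ = 12-6·τ' ≈ 14.48528 ∉ [-1.5, -0.3) ⇒ out
candidate 4: (m,n)=(-1,3) → π∥ = -1+3·τ ≈ 6.24264, π⊥ = -1+3·τ' ≈ -2.24264 ∉ [-1.5, -0.3) ⇒ out
candidate 5: (m,n)=(-1,-3) → π∥ = -1-3·τ ≈ -8.24264, π⊥ = -1-3·τ' ≈ 0.24264 ∉ [-1.5, -0.3) ⇒ out
candidate 6: (m,n)=(2,7) → π∥ = 2+7·τ ≈ 18.89949, π⊥ = 2+7·τ' ≈ -0.89949 ∈ [-1.5, -0.3) ⇒ IN Λ
candidate 7: (m,n)=(-6,-13) → π∥ = -6-13·τ ≈ -37.38478, π⊥ = -6-13·τ' ≈ -0.61522 ∈ [-1.5, -0.3) ⇒ IN Λ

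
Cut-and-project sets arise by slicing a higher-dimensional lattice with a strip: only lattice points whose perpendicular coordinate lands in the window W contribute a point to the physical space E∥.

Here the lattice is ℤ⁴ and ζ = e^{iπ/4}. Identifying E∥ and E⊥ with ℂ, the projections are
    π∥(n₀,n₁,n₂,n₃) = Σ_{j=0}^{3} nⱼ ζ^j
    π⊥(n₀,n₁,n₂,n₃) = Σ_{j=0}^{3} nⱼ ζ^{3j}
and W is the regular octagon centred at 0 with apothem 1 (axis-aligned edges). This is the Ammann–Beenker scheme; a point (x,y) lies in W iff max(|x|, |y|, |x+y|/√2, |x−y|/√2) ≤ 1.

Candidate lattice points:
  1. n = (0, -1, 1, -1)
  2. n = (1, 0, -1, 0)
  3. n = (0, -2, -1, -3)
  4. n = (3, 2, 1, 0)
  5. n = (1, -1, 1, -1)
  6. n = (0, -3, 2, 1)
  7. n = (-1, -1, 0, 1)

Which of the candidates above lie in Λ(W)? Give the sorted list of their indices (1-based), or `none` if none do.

7

π⊥(n) = n₀ + n₁ζ³ + n₂ζ⁶ + n₃ζ⁹ where ζ = e^{iπ/4}.
candidate 1: n = (0, -1, 1, -1) → π⊥ ≈ (+0.000000, -2.414214); max(|x|,|y|,|x±y|/√2) = 2.414214 > 1 ⇒ ∉ W
candidate 2: n = (1, 0, -1, 0) → π⊥ ≈ (+1.000000, +1.000000); max(|x|,|y|,|x±y|/√2) = 1.414214 > 1 ⇒ ∉ W
candidate 3: n = (0, -2, -1, -3) → π⊥ ≈ (-0.707107, -2.535534); max(|x|,|y|,|x±y|/√2) = 2.535534 > 1 ⇒ ∉ W
candidate 4: n = (3, 2, 1, 0) → π⊥ ≈ (+1.585786, +0.414214); max(|x|,|y|,|x±y|/√2) = 1.585786 > 1 ⇒ ∉ W
candidate 5: n = (1, -1, 1, -1) → π⊥ ≈ (+1.000000, -2.414214); max(|x|,|y|,|x±y|/√2) = 2.414214 > 1 ⇒ ∉ W
candidate 6: n = (0, -3, 2, 1) → π⊥ ≈ (+2.828427, -3.414214); max(|x|,|y|,|x±y|/√2) = 4.414214 > 1 ⇒ ∉ W
candidate 7: n = (-1, -1, 0, 1) → π⊥ ≈ (+0.414214, +0.000000); max(|x|,|y|,|x±y|/√2) = 0.414214 ≤ 1 ⇒ ∈ W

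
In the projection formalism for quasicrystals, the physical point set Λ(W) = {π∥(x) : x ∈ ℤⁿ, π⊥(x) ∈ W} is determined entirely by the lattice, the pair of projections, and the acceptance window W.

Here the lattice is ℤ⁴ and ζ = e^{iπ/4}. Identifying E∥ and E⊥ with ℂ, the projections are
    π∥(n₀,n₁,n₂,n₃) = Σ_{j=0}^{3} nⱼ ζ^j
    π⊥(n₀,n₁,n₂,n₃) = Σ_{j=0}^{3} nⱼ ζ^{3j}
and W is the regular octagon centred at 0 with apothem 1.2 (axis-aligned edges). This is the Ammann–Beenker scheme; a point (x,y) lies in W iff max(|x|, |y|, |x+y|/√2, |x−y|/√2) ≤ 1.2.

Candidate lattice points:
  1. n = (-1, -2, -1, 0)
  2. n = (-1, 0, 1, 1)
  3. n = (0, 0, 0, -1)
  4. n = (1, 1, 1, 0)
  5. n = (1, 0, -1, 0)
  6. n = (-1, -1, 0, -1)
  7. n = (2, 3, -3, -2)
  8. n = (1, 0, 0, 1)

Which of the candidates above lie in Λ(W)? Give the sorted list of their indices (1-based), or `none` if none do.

1, 2, 3, 4

Internal map: ζ^{3j} for j=0..3 gives (1,0), (−√2/2,√2/2), (0,−1), (√2/2,√2/2).
candidate 1: n = (-1, -2, -1, 0) → π⊥ ≈ (+0.41421, -0.41421); max(|x|,|y|,|x±y|/√2) = 0.58579 ≤ 1.2 ⇒ ∈ W
candidate 2: n = (-1, 0, 1, 1) → π⊥ ≈ (-0.29289, -0.29289); max(|x|,|y|,|x±y|/√2) = 0.41421 ≤ 1.2 ⇒ ∈ W
candidate 3: n = (0, 0, 0, -1) → π⊥ ≈ (-0.70711, -0.70711); max(|x|,|y|,|x±y|/√2) = 1.00000 ≤ 1.2 ⇒ ∈ W
candidate 4: n = (1, 1, 1, 0) → π⊥ ≈ (+0.29289, -0.29289); max(|x|,|y|,|x±y|/√2) = 0.41421 ≤ 1.2 ⇒ ∈ W
candidate 5: n = (1, 0, -1, 0) → π⊥ ≈ (+1.00000, +1.00000); max(|x|,|y|,|x±y|/√2) = 1.41421 > 1.2 ⇒ ∉ W
candidate 6: n = (-1, -1, 0, -1) → π⊥ ≈ (-1.00000, -1.41421); max(|x|,|y|,|x±y|/√2) = 1.70711 > 1.2 ⇒ ∉ W
candidate 7: n = (2, 3, -3, -2) → π⊥ ≈ (-1.53553, +3.70711); max(|x|,|y|,|x±y|/√2) = 3.70711 > 1.2 ⇒ ∉ W
candidate 8: n = (1, 0, 0, 1) → π⊥ ≈ (+1.70711, +0.70711); max(|x|,|y|,|x±y|/√2) = 1.70711 > 1.2 ⇒ ∉ W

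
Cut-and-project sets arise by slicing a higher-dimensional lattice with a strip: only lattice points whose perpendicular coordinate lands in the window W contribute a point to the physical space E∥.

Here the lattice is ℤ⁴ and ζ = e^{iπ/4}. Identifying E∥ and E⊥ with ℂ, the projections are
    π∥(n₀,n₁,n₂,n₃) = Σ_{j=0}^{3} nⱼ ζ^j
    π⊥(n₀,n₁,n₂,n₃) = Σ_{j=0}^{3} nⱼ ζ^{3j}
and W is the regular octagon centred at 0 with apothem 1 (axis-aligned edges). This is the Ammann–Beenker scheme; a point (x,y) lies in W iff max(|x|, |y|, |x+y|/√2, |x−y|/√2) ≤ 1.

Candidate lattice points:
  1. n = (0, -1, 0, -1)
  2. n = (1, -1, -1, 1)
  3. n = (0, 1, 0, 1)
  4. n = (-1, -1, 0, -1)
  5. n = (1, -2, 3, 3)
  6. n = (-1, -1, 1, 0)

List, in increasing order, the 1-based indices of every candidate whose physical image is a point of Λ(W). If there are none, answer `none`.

With ζ = e^{iπ/4} the internal vectors are ζ^0,ζ^3,ζ^6,ζ^9.
candidate 1: n = (0, -1, 0, -1) → π⊥ ≈ (+0.000000, -1.414214); max(|x|,|y|,|x±y|/√2) = 1.414214 > 1 ⇒ ∉ W
candidate 2: n = (1, -1, -1, 1) → π⊥ ≈ (+2.414214, +1.000000); max(|x|,|y|,|x±y|/√2) = 2.414214 > 1 ⇒ ∉ W
candidate 3: n = (0, 1, 0, 1) → π⊥ ≈ (+0.000000, +1.414214); max(|x|,|y|,|x±y|/√2) = 1.414214 > 1 ⇒ ∉ W
candidate 4: n = (-1, -1, 0, -1) → π⊥ ≈ (-1.000000, -1.414214); max(|x|,|y|,|x±y|/√2) = 1.707107 > 1 ⇒ ∉ W
candidate 5: n = (1, -2, 3, 3) → π⊥ ≈ (+4.535534, -2.292893); max(|x|,|y|,|x±y|/√2) = 4.828427 > 1 ⇒ ∉ W
candidate 6: n = (-1, -1, 1, 0) → π⊥ ≈ (-0.292893, -1.707107); max(|x|,|y|,|x±y|/√2) = 1.707107 > 1 ⇒ ∉ W

none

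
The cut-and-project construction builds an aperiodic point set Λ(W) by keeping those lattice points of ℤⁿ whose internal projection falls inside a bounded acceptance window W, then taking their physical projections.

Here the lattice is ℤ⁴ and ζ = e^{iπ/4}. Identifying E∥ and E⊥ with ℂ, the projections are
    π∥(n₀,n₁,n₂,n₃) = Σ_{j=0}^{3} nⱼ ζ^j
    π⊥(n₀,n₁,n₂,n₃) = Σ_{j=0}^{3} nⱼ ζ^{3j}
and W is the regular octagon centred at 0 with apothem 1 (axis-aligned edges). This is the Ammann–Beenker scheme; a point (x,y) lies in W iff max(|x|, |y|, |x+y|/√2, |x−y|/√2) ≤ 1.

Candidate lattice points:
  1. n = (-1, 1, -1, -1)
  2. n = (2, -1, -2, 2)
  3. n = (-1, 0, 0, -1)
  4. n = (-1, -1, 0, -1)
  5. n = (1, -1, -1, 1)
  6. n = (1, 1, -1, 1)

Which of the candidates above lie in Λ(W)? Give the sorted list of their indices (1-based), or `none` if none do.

none

π⊥(n) = n₀ + n₁ζ³ + n₂ζ⁶ + n₃ζ⁹ where ζ = e^{iπ/4}.
#1 (-1, 1, -1, -1): internal (-2.414214, 1.000000); octagon support 2.414214 vs apothem 1 → ∉ W
#2 (2, -1, -2, 2): internal (4.121320, 2.707107); octagon support 4.828427 vs apothem 1 → ∉ W
#3 (-1, 0, 0, -1): internal (-1.707107, -0.707107); octagon support 1.707107 vs apothem 1 → ∉ W
#4 (-1, -1, 0, -1): internal (-1.000000, -1.414214); octagon support 1.707107 vs apothem 1 → ∉ W
#5 (1, -1, -1, 1): internal (2.414214, 1.000000); octagon support 2.414214 vs apothem 1 → ∉ W
#6 (1, 1, -1, 1): internal (1.000000, 2.414214); octagon support 2.414214 vs apothem 1 → ∉ W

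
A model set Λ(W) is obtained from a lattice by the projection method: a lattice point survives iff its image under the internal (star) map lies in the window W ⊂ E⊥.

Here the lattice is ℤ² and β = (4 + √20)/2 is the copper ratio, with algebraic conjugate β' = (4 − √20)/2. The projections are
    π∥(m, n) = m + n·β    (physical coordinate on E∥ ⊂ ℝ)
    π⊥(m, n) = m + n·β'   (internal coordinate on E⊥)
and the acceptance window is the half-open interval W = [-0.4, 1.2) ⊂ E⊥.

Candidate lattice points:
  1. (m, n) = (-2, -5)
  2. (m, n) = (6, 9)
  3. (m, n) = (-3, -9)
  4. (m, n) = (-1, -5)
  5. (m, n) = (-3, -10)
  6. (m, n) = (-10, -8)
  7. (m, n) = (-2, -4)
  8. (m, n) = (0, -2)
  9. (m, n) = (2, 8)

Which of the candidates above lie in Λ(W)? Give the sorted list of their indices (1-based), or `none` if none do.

Numerically β ≈ 4.236068 and β' = −1/β ≈ -0.236068.
#1 (-2,-5): internal coord -2 + (-5)·β' = -0.819660; -0.819660 ∉ [-0.4, 1.2) → out
#2 (6,9): internal coord 6 + (9)·β' = +3.875388; +3.875388 ∉ [-0.4, 1.2) → out
#3 (-3,-9): internal coord -3 + (-9)·β' = -0.875388; -0.875388 ∉ [-0.4, 1.2) → out
#4 (-1,-5): internal coord -1 + (-5)·β' = +0.180340; +0.180340 ∈ [-0.4, 1.2) → IN Λ
#5 (-3,-10): internal coord -3 + (-10)·β' = -0.639320; -0.639320 ∉ [-0.4, 1.2) → out
#6 (-10,-8): internal coord -10 + (-8)·β' = -8.111456; -8.111456 ∉ [-0.4, 1.2) → out
#7 (-2,-4): internal coord -2 + (-4)·β' = -1.055728; -1.055728 ∉ [-0.4, 1.2) → out
#8 (0,-2): internal coord 0 + (-2)·β' = +0.472136; +0.472136 ∈ [-0.4, 1.2) → IN Λ
#9 (2,8): internal coord 2 + (8)·β' = +0.111456; +0.111456 ∈ [-0.4, 1.2) → IN Λ

4, 8, 9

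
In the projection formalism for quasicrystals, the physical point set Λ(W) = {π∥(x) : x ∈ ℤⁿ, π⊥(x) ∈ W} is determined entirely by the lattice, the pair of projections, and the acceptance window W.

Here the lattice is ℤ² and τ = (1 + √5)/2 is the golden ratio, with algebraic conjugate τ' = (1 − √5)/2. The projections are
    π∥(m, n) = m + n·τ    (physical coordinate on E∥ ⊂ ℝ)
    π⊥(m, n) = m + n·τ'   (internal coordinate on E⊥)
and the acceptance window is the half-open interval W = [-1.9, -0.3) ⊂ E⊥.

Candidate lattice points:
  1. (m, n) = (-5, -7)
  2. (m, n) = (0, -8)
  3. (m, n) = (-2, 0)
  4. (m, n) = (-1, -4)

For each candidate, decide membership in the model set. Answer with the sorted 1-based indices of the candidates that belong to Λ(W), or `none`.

Compute τ' = (1−√5)/2 = -0.618034, so π⊥(m,n) = m -0.618034·n.
[1] lift (-5,-7): star map gives -0.673762; window check -1.9 ≤ -0.673762 < -0.3 is true → IN Λ
[2] lift (0,-8): star map gives 4.944272; window check -1.9 ≤ 4.944272 < -0.3 is false → out
[3] lift (-2,0): star map gives -2.000000; window check -1.9 ≤ -2.000000 < -0.3 is false → out
[4] lift (-1,-4): star map gives 1.472136; window check -1.9 ≤ 1.472136 < -0.3 is false → out

1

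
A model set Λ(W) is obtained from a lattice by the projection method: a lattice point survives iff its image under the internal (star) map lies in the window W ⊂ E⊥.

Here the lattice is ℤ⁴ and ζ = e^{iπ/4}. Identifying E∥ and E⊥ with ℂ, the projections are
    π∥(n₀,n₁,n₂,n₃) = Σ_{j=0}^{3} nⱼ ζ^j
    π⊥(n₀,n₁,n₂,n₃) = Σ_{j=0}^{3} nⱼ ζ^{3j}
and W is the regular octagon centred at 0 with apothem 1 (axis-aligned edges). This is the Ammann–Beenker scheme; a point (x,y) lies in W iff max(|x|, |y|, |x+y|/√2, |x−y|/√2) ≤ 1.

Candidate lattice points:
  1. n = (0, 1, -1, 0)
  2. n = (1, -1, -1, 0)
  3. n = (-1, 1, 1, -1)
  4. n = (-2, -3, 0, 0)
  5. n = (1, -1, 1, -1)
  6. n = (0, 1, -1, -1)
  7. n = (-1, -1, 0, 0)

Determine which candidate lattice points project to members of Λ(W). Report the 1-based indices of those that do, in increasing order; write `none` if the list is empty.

7

With ζ = e^{iπ/4} the internal vectors are ζ^0,ζ^3,ζ^6,ζ^9.
#1 (0, 1, -1, 0): internal (-0.7071, 1.7071); octagon support 1.7071 vs apothem 1 → ∉ W
#2 (1, -1, -1, 0): internal (1.7071, 0.2929); octagon support 1.7071 vs apothem 1 → ∉ W
#3 (-1, 1, 1, -1): internal (-2.4142, -1.0000); octagon support 2.4142 vs apothem 1 → ∉ W
#4 (-2, -3, 0, 0): internal (0.1213, -2.1213); octagon support 2.1213 vs apothem 1 → ∉ W
#5 (1, -1, 1, -1): internal (1.0000, -2.4142); octagon support 2.4142 vs apothem 1 → ∉ W
#6 (0, 1, -1, -1): internal (-1.4142, 1.0000); octagon support 1.7071 vs apothem 1 → ∉ W
#7 (-1, -1, 0, 0): internal (-0.2929, -0.7071); octagon support 0.7071 vs apothem 1 → ∈ W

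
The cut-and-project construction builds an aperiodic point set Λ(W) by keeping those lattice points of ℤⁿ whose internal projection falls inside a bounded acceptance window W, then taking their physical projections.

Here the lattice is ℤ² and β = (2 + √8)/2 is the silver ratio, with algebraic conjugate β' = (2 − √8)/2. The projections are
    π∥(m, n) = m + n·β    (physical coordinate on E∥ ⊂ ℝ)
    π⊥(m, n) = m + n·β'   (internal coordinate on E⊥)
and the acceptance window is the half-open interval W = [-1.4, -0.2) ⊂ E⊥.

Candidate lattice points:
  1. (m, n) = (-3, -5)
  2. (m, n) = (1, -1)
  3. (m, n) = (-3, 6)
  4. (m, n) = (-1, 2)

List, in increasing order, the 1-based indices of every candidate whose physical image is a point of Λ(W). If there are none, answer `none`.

1

Compute β' = (2−√8)/2 = -0.41421, so π⊥(m,n) = m -0.41421·n.
#1 (-3,-5): internal coord -3 + (-5)·β' = -0.92893; -0.92893 ∈ [-1.4, -0.2) → IN Λ
#2 (1,-1): internal coord 1 + (-1)·β' = +1.41421; +1.41421 ∉ [-1.4, -0.2) → out
#3 (-3,6): internal coord -3 + (6)·β' = -5.48528; -5.48528 ∉ [-1.4, -0.2) → out
#4 (-1,2): internal coord -1 + (2)·β' = -1.82843; -1.82843 ∉ [-1.4, -0.2) → out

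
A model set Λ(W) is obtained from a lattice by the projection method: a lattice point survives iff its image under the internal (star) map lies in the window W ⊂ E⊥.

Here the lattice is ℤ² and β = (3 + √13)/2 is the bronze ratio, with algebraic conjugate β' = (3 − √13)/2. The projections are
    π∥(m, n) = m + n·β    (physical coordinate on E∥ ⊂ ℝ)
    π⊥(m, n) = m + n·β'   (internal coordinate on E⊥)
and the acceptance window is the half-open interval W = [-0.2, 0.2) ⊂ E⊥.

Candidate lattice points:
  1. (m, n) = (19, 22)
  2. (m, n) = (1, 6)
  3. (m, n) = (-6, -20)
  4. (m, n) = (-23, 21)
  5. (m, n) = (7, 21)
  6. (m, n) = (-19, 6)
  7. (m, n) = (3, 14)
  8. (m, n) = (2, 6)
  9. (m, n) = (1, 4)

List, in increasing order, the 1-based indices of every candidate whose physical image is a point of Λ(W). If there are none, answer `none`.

β' = (3−√13)/2 ≈ -0.302776.
[1] lift (19,22): star map gives 12.338936; window check -0.2 ≤ 12.338936 < 0.2 is false → out
[2] lift (1,6): star map gives -0.816654; window check -0.2 ≤ -0.816654 < 0.2 is false → out
[3] lift (-6,-20): star map gives 0.055513; window check -0.2 ≤ 0.055513 < 0.2 is true → IN Λ
[4] lift (-23,21): star map gives -29.358288; window check -0.2 ≤ -29.358288 < 0.2 is false → out
[5] lift (7,21): star map gives 0.641712; window check -0.2 ≤ 0.641712 < 0.2 is false → out
[6] lift (-19,6): star map gives -20.816654; window check -0.2 ≤ -20.816654 < 0.2 is false → out
[7] lift (3,14): star map gives -1.238859; window check -0.2 ≤ -1.238859 < 0.2 is false → out
[8] lift (2,6): star map gives 0.183346; window check -0.2 ≤ 0.183346 < 0.2 is true → IN Λ
[9] lift (1,4): star map gives -0.211103; window check -0.2 ≤ -0.211103 < 0.2 is false → out

3, 8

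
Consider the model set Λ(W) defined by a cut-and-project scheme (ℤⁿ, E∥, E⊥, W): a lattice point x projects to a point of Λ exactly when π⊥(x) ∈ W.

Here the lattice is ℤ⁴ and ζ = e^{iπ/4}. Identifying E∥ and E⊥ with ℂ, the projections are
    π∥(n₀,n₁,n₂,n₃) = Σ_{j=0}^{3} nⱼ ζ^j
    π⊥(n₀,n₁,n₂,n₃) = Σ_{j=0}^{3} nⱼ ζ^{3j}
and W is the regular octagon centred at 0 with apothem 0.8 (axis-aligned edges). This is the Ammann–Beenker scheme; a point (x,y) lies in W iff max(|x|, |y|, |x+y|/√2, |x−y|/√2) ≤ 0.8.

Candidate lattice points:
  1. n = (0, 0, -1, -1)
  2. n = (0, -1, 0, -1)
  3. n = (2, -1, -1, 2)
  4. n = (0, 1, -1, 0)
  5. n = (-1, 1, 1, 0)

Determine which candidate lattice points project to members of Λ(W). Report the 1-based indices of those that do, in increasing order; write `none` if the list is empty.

1

Internal map: ζ^{3j} for j=0..3 gives (1,0), (−√2/2,√2/2), (0,−1), (√2/2,√2/2).
candidate 1: n = (0, 0, -1, -1) → π⊥ ≈ (-0.707107, +0.292893); max(|x|,|y|,|x±y|/√2) = 0.707107 ≤ 0.8 ⇒ ∈ W
candidate 2: n = (0, -1, 0, -1) → π⊥ ≈ (+0.000000, -1.414214); max(|x|,|y|,|x±y|/√2) = 1.414214 > 0.8 ⇒ ∉ W
candidate 3: n = (2, -1, -1, 2) → π⊥ ≈ (+4.121320, +1.707107); max(|x|,|y|,|x±y|/√2) = 4.121320 > 0.8 ⇒ ∉ W
candidate 4: n = (0, 1, -1, 0) → π⊥ ≈ (-0.707107, +1.707107); max(|x|,|y|,|x±y|/√2) = 1.707107 > 0.8 ⇒ ∉ W
candidate 5: n = (-1, 1, 1, 0) → π⊥ ≈ (-1.707107, -0.292893); max(|x|,|y|,|x±y|/√2) = 1.707107 > 0.8 ⇒ ∉ W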